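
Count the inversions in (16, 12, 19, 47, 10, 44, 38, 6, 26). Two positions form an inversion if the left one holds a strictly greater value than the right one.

Element-by-element contributions:
16 → 12, 10, 6 → 3
12 → 10, 6 → 2
19 → 10, 6 → 2
47 → 10, 44, 38, 6, 26 → 5
10 → 6 → 1
44 → 38, 6, 26 → 3
38 → 6, 26 → 2
6 → none → 0
26 → none → 0
Sum: 3 + 2 + 2 + 5 + 1 + 3 + 2 + 0 + 0 = 18

18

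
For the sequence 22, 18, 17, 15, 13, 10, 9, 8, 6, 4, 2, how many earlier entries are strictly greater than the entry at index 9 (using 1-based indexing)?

The element at index 9 is 6.
Elements before it: 22, 18, 17, 15, 13, 10, 9, 8
Those larger than 6: 22, 18, 17, 15, 13, 10, 9, 8

8 such elements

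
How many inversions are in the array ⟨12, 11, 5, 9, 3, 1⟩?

Count, for each position, how many later elements it exceeds:
12 → 11, 5, 9, 3, 1 → 5
11 → 5, 9, 3, 1 → 4
5 → 3, 1 → 2
9 → 3, 1 → 2
3 → 1 → 1
1 → none → 0
Sum: 5 + 4 + 2 + 2 + 1 + 0 = 14

14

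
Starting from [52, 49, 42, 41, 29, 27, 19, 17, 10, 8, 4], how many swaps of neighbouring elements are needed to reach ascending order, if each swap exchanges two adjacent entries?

Minimum adjacent swaps = number of inversions (each swap of adjacent out-of-order elements removes one inversion and no swap can remove more).
Count inversions — for each element, later elements that are smaller:
52: 49, 42, 41, 29, 27, 19, 17, 10, 8, 4 → 10
49: 42, 41, 29, 27, 19, 17, 10, 8, 4 → 9
42: 41, 29, 27, 19, 17, 10, 8, 4 → 8
41: 29, 27, 19, 17, 10, 8, 4 → 7
29: 27, 19, 17, 10, 8, 4 → 6
27: 19, 17, 10, 8, 4 → 5
19: 17, 10, 8, 4 → 4
17: 10, 8, 4 → 3
10: 8, 4 → 2
8: 4 → 1
4: none → 0
Total inversions: 10 + 9 + 8 + 7 + 6 + 5 + 4 + 3 + 2 + 1 + 0 = 55

55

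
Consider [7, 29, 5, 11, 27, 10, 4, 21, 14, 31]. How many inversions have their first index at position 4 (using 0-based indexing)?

4 such elements

The element at index 4 is 27.
Elements after it: 10, 4, 21, 14, 31
Those smaller than 27: 10, 4, 21, 14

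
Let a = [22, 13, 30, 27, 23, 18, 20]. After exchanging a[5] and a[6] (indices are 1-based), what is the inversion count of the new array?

11

Positions 5 and 6 hold 23 and 18; after swapping, the array is [22, 13, 30, 27, 18, 23, 20].
Sweep left to right; for each value list the smaller values that follow it:
22 → 13, 18, 20 → 3
13 → none → 0
30 → 27, 18, 23, 20 → 4
27 → 18, 23, 20 → 3
18 → none → 0
23 → 20 → 1
20 → none → 0
Sum: 3 + 0 + 4 + 3 + 0 + 1 + 0 = 11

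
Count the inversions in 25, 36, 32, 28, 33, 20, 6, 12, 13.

Out-of-order pairs: 27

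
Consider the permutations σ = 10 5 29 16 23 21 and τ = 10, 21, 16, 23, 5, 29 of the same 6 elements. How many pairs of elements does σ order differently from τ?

Assign each item its position (1..6) in the first ordering, then rewrite the second ordering as that position sequence:
positions: 10→1, 5→2, 29→3, 16→4, 23→5, 21→6
second ordering as positions: [1, 6, 4, 5, 2, 3]
Discordant pairs = inversions in this position sequence.
1: 0
6: 4, 5, 2, 3 → 4
4: 2, 3 → 2
5: 2, 3 → 2
2: 0
3: 0
Total: 0 + 4 + 2 + 2 + 0 + 0 = 8

Discordant pairs: 8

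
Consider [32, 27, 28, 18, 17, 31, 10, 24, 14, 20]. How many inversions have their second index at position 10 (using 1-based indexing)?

5 such elements

The element at index 10 is 20.
Elements before it: 32, 27, 28, 18, 17, 31, 10, 24, 14
Those larger than 20: 32, 27, 28, 31, 24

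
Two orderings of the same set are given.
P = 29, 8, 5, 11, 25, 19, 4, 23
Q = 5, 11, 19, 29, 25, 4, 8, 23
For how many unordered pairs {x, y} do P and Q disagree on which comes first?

9 disagreeing pairs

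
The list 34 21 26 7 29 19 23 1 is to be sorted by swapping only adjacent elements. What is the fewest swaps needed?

Swaps: 20

The minimum number of adjacent swaps to sort an array equals its inversion count, since every such swap removes exactly one inversion.
Count inversions — for each element, later elements that are smaller:
34: 21, 26, 7, 29, 19, 23, 1 → 7
21: 7, 19, 1 → 3
26: 7, 19, 23, 1 → 4
7: 1 → 1
29: 19, 23, 1 → 3
19: 1 → 1
23: 1 → 1
1: none → 0
Total inversions: 7 + 3 + 4 + 1 + 3 + 1 + 1 + 0 = 20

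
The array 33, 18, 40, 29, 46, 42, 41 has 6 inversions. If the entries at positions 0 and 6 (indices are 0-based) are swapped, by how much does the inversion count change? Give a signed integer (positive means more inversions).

+3

Positions 0 and 6 hold 33 and 41; after swapping, the array is [41, 18, 40, 29, 46, 42, 33].
Count, for each position, how many later elements it exceeds:
41 → 18, 40, 29, 33 → 4
18 → none → 0
40 → 29, 33 → 2
29 → none → 0
46 → 42, 33 → 2
42 → 33 → 1
33 → none → 0
Sum: 4 + 0 + 2 + 0 + 2 + 1 + 0 = 9
Change: 9 − 6 = +3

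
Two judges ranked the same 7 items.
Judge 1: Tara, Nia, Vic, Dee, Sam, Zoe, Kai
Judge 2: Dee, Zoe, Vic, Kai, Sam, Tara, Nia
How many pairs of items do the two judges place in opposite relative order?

14 discordant pairs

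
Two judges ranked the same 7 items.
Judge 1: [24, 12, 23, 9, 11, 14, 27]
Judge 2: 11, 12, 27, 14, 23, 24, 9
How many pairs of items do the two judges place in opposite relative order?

13

Assign each item its position (1..7) in the first ordering, then rewrite the second ordering as that position sequence:
positions: 24→1, 12→2, 23→3, 9→4, 11→5, 14→6, 27→7
second ordering as positions: [5, 2, 7, 6, 3, 1, 4]
Discordant pairs = inversions in this position sequence.
5: 2, 3, 1, 4 → 4
2: 1 → 1
7: 6, 3, 1, 4 → 4
6: 3, 1, 4 → 3
3: 1 → 1
1: 0
4: 0
Total: 4 + 1 + 4 + 3 + 1 + 0 + 0 = 13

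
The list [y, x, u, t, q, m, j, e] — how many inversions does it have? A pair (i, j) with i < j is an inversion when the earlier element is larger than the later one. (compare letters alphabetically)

28 out-of-order pairs

For each element, count later entries that are smaller:
y → x, u, t, q, m, j, e → 7
x → u, t, q, m, j, e → 6
u → t, q, m, j, e → 5
t → q, m, j, e → 4
q → m, j, e → 3
m → j, e → 2
j → e → 1
e → none → 0
Sum: 7 + 6 + 5 + 4 + 3 + 2 + 1 + 0 = 28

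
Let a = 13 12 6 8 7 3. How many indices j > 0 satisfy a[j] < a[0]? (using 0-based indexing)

5

The element at index 0 is 13.
Elements after it: 12, 6, 8, 7, 3
Those smaller than 13: 12, 6, 8, 7, 3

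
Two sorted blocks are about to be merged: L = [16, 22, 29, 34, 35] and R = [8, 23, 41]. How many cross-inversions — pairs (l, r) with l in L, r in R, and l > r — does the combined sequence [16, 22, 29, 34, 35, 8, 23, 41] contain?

8 split inversions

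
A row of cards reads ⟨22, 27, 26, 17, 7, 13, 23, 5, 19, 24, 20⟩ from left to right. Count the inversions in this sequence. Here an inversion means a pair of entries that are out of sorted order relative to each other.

For each element, count later entries that are smaller:
22: 6
27: 9
26: 8
17: 3
7: 1
13: 1
23: 3
5: 0
19: 0
24: 1
20: 0
Sum: 6 + 9 + 8 + 3 + 1 + 1 + 3 + 0 + 0 + 1 + 0 = 32

32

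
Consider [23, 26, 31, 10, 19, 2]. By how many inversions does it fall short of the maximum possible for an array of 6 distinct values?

4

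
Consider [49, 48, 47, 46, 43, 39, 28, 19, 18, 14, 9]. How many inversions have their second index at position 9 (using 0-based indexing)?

9 such elements

The element at index 9 is 14.
Elements before it: 49, 48, 47, 46, 43, 39, 28, 19, 18
Those larger than 14: 49, 48, 47, 46, 43, 39, 28, 19, 18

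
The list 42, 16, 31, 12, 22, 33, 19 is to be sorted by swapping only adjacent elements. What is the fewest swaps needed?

Minimum adjacent swaps = number of inversions (each swap of adjacent out-of-order elements removes one inversion and no swap can remove more).
Count inversions — for each element, later elements that are smaller:
42: 16, 31, 12, 22, 33, 19 → 6
16: 12 → 1
31: 12, 22, 19 → 3
12: none → 0
22: 19 → 1
33: 19 → 1
19: none → 0
Total inversions: 6 + 1 + 3 + 0 + 1 + 1 + 0 = 12

12 adjacent swaps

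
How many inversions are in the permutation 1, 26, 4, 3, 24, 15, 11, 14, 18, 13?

19

Sweep left to right; for each value list the smaller values that follow it:
1: 0
26: 8
4: 1
3: 0
24: 5
15: 3
11: 0
14: 1
18: 1
13: 0
Sum: 0 + 8 + 1 + 0 + 5 + 3 + 0 + 1 + 1 + 0 = 19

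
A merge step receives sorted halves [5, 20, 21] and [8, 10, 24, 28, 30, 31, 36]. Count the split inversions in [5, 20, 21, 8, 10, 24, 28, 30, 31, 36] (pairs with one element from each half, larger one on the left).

Count, for every r in R, how many entries of L exceed r:
r = 8: 20, 21 → 2
r = 10: 20, 21 → 2
r = 24: none → 0
r = 28: none → 0
r = 30: none → 0
r = 31: none → 0
r = 36: none → 0
Cross-inversions: 2 + 2 + 0 + 0 + 0 + 0 + 0 = 4

Cross-inversions: 4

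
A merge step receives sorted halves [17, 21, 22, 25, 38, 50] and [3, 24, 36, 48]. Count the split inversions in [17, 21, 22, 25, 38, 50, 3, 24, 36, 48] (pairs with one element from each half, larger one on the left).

Cross-inversions: 12

Count, for every r in R, how many entries of L exceed r:
r = 3: 17, 21, 22, 25, 38, 50 → 6
r = 24: 25, 38, 50 → 3
r = 36: 38, 50 → 2
r = 48: 50 → 1
Cross-inversions: 6 + 3 + 2 + 1 = 12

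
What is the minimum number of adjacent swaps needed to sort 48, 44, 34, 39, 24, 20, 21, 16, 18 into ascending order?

Adjacent swaps: 33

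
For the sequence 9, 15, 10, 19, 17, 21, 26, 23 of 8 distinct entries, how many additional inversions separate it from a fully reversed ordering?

25

Maximum inversions for 8 distinct elements is C(8, 2) = 8·7/2 = 28.
Current inversions — for each element, count later smaller elements:
9: 0
15: 1
10: 0
19: 1
17: 0
21: 0
26: 1
23: 0
Current total: 0 + 1 + 0 + 1 + 0 + 0 + 1 + 0 = 3
Shortfall: 28 − 3 = 25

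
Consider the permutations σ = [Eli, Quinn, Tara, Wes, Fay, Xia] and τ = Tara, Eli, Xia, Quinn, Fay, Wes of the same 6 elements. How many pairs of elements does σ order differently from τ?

6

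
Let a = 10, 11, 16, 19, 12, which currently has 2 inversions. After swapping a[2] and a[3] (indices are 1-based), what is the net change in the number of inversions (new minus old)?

+1

Positions 2 and 3 hold 11 and 16; after swapping, the array is [10, 16, 11, 19, 12].
Element-by-element contributions:
10 → none → 0
16 → 11, 12 → 2
11 → none → 0
19 → 12 → 1
12 → none → 0
Sum: 0 + 2 + 0 + 1 + 0 = 3
Change: 3 − 2 = +1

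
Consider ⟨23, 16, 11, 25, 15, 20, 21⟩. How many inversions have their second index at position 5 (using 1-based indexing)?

The element at index 5 is 15.
Elements before it: 23, 16, 11, 25
Those larger than 15: 23, 16, 25

3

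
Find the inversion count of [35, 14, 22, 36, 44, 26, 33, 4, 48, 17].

Inversions: 22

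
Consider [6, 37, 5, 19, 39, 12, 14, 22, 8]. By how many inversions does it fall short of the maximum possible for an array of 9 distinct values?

19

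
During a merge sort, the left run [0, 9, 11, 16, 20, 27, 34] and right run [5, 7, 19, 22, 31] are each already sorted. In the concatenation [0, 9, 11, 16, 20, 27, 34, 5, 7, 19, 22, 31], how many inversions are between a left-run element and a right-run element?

For each element r of the right run, count left-run elements greater than r:
r = 5: 9, 11, 16, 20, 27, 34 → 6
r = 7: 9, 11, 16, 20, 27, 34 → 6
r = 19: 20, 27, 34 → 3
r = 22: 27, 34 → 2
r = 31: 34 → 1
Cross-inversions: 6 + 6 + 3 + 2 + 1 = 18

18 cross-inversions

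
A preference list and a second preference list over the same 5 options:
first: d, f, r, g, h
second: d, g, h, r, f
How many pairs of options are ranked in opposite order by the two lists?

5

Assign each item its position (1..5) in the first ordering, then rewrite the second ordering as that position sequence:
positions: d→1, f→2, r→3, g→4, h→5
second ordering as positions: [1, 4, 5, 3, 2]
Discordant pairs = inversions in this position sequence.
1: 0
4: 3, 2 → 2
5: 3, 2 → 2
3: 2 → 1
2: 0
Total: 0 + 2 + 2 + 1 + 0 = 5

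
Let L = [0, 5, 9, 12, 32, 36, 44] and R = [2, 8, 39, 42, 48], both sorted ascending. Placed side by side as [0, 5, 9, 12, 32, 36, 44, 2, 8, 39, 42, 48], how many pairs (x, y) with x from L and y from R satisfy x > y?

There are 13 split inversions.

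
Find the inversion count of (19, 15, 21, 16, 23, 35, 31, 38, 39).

4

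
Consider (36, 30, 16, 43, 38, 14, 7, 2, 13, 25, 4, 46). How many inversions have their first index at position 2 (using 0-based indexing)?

5 such elements

The element at index 2 is 16.
Elements after it: 43, 38, 14, 7, 2, 13, 25, 4, 46
Those smaller than 16: 14, 7, 2, 13, 4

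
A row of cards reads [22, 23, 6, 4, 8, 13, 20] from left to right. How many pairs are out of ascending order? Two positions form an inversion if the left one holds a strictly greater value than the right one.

Out-of-order index pairs (0-indexed):
(0,2): 22 > 6
(0,3): 22 > 4
(0,4): 22 > 8
(0,5): 22 > 13
(0,6): 22 > 20
(1,2): 23 > 6
(1,3): 23 > 4
(1,4): 23 > 8
(1,5): 23 > 13
(1,6): 23 > 20
(2,3): 6 > 4
That's 11 pairs.

There are 11 out-of-order pairs.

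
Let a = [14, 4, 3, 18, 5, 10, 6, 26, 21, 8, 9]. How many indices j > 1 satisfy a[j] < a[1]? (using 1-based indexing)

The element at index 1 is 14.
Elements after it: 4, 3, 18, 5, 10, 6, 26, 21, 8, 9
Those smaller than 14: 4, 3, 5, 10, 6, 8, 9

7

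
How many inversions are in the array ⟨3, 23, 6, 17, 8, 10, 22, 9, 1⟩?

Element-by-element contributions:
3 → 1 → 1
23 → 6, 17, 8, 10, 22, 9, 1 → 7
6 → 1 → 1
17 → 8, 10, 9, 1 → 4
8 → 1 → 1
10 → 9, 1 → 2
22 → 9, 1 → 2
9 → 1 → 1
1 → none → 0
Sum: 1 + 7 + 1 + 4 + 1 + 2 + 2 + 1 + 0 = 19

Out-of-order pairs: 19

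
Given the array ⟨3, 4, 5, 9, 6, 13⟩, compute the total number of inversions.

Element-by-element contributions:
3 → none → 0
4 → none → 0
5 → none → 0
9 → 6 → 1
6 → none → 0
13 → none → 0
Sum: 0 + 0 + 0 + 1 + 0 + 0 = 1

There is 1 inversion.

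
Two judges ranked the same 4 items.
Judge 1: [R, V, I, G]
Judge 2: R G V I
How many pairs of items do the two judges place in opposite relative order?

2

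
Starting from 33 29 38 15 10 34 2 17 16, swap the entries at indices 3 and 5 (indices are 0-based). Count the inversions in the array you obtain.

Positions 3 and 5 hold 15 and 34; after swapping, the array is [33, 29, 38, 34, 10, 15, 2, 17, 16].
For each element, count later entries that are smaller:
33 → 29, 10, 15, 2, 17, 16 → 6
29 → 10, 15, 2, 17, 16 → 5
38 → 34, 10, 15, 2, 17, 16 → 6
34 → 10, 15, 2, 17, 16 → 5
10 → 2 → 1
15 → 2 → 1
2 → none → 0
17 → 16 → 1
16 → none → 0
Sum: 6 + 5 + 6 + 5 + 1 + 1 + 0 + 1 + 0 = 25

There are 25 inversions.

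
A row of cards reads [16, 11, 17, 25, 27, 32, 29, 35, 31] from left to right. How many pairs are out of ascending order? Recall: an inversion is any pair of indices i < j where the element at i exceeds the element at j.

4

Sweep left to right; for each value list the smaller values that follow it:
16: 1
11: 0
17: 0
25: 0
27: 0
32: 2
29: 0
35: 1
31: 0
Sum: 1 + 0 + 0 + 0 + 0 + 2 + 0 + 1 + 0 = 4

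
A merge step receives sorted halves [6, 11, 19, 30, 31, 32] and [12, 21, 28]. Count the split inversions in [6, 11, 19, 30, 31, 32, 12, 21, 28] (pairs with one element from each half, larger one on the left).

10 cross-inversions

Count, for every r in R, how many entries of L exceed r:
r = 12: 19, 30, 31, 32 → 4
r = 21: 30, 31, 32 → 3
r = 28: 30, 31, 32 → 3
Cross-inversions: 4 + 3 + 3 = 10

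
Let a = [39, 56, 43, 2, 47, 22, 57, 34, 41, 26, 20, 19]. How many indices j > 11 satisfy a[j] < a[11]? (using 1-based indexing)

The element at index 11 is 20.
Elements after it: 19
Those smaller than 20: 19

1 such element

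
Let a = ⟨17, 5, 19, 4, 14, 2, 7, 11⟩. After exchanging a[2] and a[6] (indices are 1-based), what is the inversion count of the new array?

14 inversions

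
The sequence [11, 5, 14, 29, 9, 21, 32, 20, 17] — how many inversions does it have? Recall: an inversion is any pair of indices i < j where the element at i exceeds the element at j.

Sweep left to right; for each value list the smaller values that follow it:
11 → 5, 9 → 2
5 → none → 0
14 → 9 → 1
29 → 9, 21, 20, 17 → 4
9 → none → 0
21 → 20, 17 → 2
32 → 20, 17 → 2
20 → 17 → 1
17 → none → 0
Sum: 2 + 0 + 1 + 4 + 0 + 2 + 2 + 1 + 0 = 12

12 inversions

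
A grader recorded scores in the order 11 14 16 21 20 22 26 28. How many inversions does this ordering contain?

1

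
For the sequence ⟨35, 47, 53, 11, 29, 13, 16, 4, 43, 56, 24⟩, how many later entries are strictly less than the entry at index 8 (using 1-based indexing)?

0

The element at index 8 is 4.
Elements after it: 43, 56, 24
None of them are smaller than 4.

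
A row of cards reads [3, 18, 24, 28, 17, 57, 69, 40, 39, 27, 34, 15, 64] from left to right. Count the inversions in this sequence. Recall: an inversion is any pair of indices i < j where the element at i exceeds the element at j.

Out-of-order pairs: 28

Sweep left to right; for each value list the smaller values that follow it:
3: 0
18: 2
24: 2
28: 3
17: 1
57: 5
69: 6
40: 4
39: 3
27: 1
34: 1
15: 0
64: 0
Sum: 0 + 2 + 2 + 3 + 1 + 5 + 6 + 4 + 3 + 1 + 1 + 0 + 0 = 28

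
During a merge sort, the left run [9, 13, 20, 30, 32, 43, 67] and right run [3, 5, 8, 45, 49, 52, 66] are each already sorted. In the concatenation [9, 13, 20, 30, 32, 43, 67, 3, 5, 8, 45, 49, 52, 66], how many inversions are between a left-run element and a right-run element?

25 split inversions

For each element r of the right run, count left-run elements greater than r:
r = 3: 9, 13, 20, 30, 32, 43, 67 → 7
r = 5: 9, 13, 20, 30, 32, 43, 67 → 7
r = 8: 9, 13, 20, 30, 32, 43, 67 → 7
r = 45: 67 → 1
r = 49: 67 → 1
r = 52: 67 → 1
r = 66: 67 → 1
Cross-inversions: 7 + 7 + 7 + 1 + 1 + 1 + 1 = 25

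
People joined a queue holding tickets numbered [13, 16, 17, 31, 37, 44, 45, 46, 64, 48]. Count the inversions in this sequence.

Sweep left to right; for each value list the smaller values that follow it:
13: 0
16: 0
17: 0
31: 0
37: 0
44: 0
45: 0
46: 0
64: 1
48: 0
Sum: 0 + 0 + 0 + 0 + 0 + 0 + 0 + 0 + 1 + 0 = 1

Inversions: 1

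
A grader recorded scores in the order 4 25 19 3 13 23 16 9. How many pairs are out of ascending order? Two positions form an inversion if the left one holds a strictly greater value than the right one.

15 inversions

Count, for each position, how many later elements it exceeds:
4: 1
25: 6
19: 4
3: 0
13: 1
23: 2
16: 1
9: 0
Sum: 1 + 6 + 4 + 0 + 1 + 2 + 1 + 0 = 15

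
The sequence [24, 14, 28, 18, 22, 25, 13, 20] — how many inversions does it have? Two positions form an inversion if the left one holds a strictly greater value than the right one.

Inversions: 16

Sweep left to right; for each value list the smaller values that follow it:
24 → 14, 18, 22, 13, 20 → 5
14 → 13 → 1
28 → 18, 22, 25, 13, 20 → 5
18 → 13 → 1
22 → 13, 20 → 2
25 → 13, 20 → 2
13 → none → 0
20 → none → 0
Sum: 5 + 1 + 5 + 1 + 2 + 2 + 0 + 0 = 16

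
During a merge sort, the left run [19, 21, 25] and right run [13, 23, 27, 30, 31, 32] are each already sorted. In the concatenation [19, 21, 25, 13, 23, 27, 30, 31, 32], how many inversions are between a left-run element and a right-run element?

Count, for every r in R, how many entries of L exceed r:
r = 13: 19, 21, 25 → 3
r = 23: 25 → 1
r = 27: none → 0
r = 30: none → 0
r = 31: none → 0
r = 32: none → 0
Cross-inversions: 3 + 1 + 0 + 0 + 0 + 0 = 4

There are 4 cross-inversions.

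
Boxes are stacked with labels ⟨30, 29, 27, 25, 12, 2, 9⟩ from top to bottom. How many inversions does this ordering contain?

20

Sweep left to right; for each value list the smaller values that follow it:
30 → 29, 27, 25, 12, 2, 9 → 6
29 → 27, 25, 12, 2, 9 → 5
27 → 25, 12, 2, 9 → 4
25 → 12, 2, 9 → 3
12 → 2, 9 → 2
2 → none → 0
9 → none → 0
Sum: 6 + 5 + 4 + 3 + 2 + 0 + 0 = 20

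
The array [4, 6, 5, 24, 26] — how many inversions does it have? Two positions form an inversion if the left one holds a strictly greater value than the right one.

1

Count, for each position, how many later elements it exceeds:
4 → none → 0
6 → 5 → 1
5 → none → 0
24 → none → 0
26 → none → 0
Sum: 0 + 1 + 0 + 0 + 0 = 1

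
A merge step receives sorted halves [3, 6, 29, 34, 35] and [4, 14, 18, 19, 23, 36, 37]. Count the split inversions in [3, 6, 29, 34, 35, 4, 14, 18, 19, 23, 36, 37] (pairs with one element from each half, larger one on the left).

For each element r of the right run, count left-run elements greater than r:
r = 4: 6, 29, 34, 35 → 4
r = 14: 29, 34, 35 → 3
r = 18: 29, 34, 35 → 3
r = 19: 29, 34, 35 → 3
r = 23: 29, 34, 35 → 3
r = 36: none → 0
r = 37: none → 0
Cross-inversions: 4 + 3 + 3 + 3 + 3 + 0 + 0 = 16

There are 16 split inversions.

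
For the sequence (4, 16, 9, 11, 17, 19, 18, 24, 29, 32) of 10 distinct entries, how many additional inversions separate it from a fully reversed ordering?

Maximum inversions for 10 distinct elements is C(10, 2) = 10·9/2 = 45.
Current inversions — for each element, count later smaller elements:
4: 0
16: 2
9: 0
11: 0
17: 0
19: 1
18: 0
24: 0
29: 0
32: 0
Current total: 0 + 2 + 0 + 0 + 0 + 1 + 0 + 0 + 0 + 0 = 3
Shortfall: 45 − 3 = 42

42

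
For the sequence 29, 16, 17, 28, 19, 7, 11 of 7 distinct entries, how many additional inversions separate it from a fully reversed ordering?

6 inversions short

Maximum inversions for 7 distinct elements is C(7, 2) = 7·6/2 = 21.
Current inversions — for each element, count later smaller elements:
29: 6
16: 2
17: 2
28: 3
19: 2
7: 0
11: 0
Current total: 6 + 2 + 2 + 3 + 2 + 0 + 0 = 15
Shortfall: 21 − 15 = 6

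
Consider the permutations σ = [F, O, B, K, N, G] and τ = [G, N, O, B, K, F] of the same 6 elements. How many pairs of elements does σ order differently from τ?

Assign each item its position (1..6) in the first ordering, then rewrite the second ordering as that position sequence:
positions: F→1, O→2, B→3, K→4, N→5, G→6
second ordering as positions: [6, 5, 2, 3, 4, 1]
Discordant pairs = inversions in this position sequence.
6: 5, 2, 3, 4, 1 → 5
5: 2, 3, 4, 1 → 4
2: 1 → 1
3: 1 → 1
4: 1 → 1
1: 0
Total: 5 + 4 + 1 + 1 + 1 + 0 = 12

Discordant pairs: 12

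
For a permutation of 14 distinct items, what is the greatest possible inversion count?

A reversed (strictly descending) arrangement makes every pair an inversion, giving C(14, 2) inversions.
C(14, 2) = 14·13/2 = 91

91 inversions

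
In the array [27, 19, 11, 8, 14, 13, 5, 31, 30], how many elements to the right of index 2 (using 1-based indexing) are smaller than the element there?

The element at index 2 is 19.
Elements after it: 11, 8, 14, 13, 5, 31, 30
Those smaller than 19: 11, 8, 14, 13, 5

5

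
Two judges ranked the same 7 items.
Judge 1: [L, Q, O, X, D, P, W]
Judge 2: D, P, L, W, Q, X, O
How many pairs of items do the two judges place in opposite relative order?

Assign each item its position (1..7) in the first ordering, then rewrite the second ordering as that position sequence:
positions: L→1, Q→2, O→3, X→4, D→5, P→6, W→7
second ordering as positions: [5, 6, 1, 7, 2, 4, 3]
Discordant pairs = inversions in this position sequence.
5: 1, 2, 4, 3 → 4
6: 1, 2, 4, 3 → 4
1: 0
7: 2, 4, 3 → 3
2: 0
4: 3 → 1
3: 0
Total: 4 + 4 + 0 + 3 + 0 + 1 + 0 = 12

12 discordant pairs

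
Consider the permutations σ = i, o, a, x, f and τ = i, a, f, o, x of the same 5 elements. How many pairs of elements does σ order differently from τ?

3 discordant pairs

Assign each item its position (1..5) in the first ordering, then rewrite the second ordering as that position sequence:
positions: i→1, o→2, a→3, x→4, f→5
second ordering as positions: [1, 3, 5, 2, 4]
Discordant pairs = inversions in this position sequence.
1: 0
3: 2 → 1
5: 2, 4 → 2
2: 0
4: 0
Total: 0 + 1 + 2 + 0 + 0 = 3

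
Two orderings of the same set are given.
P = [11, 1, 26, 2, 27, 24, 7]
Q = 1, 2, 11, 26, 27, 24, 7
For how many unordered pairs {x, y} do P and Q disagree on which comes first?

3 disagreeing pairs

Assign each item its position (1..7) in the first ordering, then rewrite the second ordering as that position sequence:
positions: 11→1, 1→2, 26→3, 2→4, 27→5, 24→6, 7→7
second ordering as positions: [2, 4, 1, 3, 5, 6, 7]
Discordant pairs = inversions in this position sequence.
2: 1 → 1
4: 1, 3 → 2
1: 0
3: 0
5: 0
6: 0
7: 0
Total: 1 + 2 + 0 + 0 + 0 + 0 + 0 = 3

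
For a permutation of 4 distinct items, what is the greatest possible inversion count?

The maximum occurs when the array is in strictly decreasing order: every one of the C(4, 2) pairs is inverted.
C(4, 2) = 4·3/2 = 6

6 inversions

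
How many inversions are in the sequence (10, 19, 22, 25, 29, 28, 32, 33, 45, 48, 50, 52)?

Sweep left to right; for each value list the smaller values that follow it:
10: 0
19: 0
22: 0
25: 0
29: 1
28: 0
32: 0
33: 0
45: 0
48: 0
50: 0
52: 0
Sum: 0 + 0 + 0 + 0 + 1 + 0 + 0 + 0 + 0 + 0 + 0 + 0 = 1

1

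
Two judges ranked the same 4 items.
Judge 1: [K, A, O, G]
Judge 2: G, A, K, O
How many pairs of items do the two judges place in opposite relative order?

4 discordant pairs

Assign each item its position (1..4) in the first ordering, then rewrite the second ordering as that position sequence:
positions: K→1, A→2, O→3, G→4
second ordering as positions: [4, 2, 1, 3]
Discordant pairs = inversions in this position sequence.
4: 2, 1, 3 → 3
2: 1 → 1
1: 0
3: 0
Total: 3 + 1 + 0 + 0 = 4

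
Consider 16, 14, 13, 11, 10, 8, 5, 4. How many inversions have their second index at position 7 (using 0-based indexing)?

7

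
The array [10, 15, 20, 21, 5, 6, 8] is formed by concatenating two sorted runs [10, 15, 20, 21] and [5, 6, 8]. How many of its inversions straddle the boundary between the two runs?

12 cross-inversions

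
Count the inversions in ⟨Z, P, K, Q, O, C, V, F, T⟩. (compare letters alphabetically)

21

Element-by-element contributions:
Z: 8
P: 4
K: 2
Q: 3
O: 2
C: 0
V: 2
F: 0
T: 0
Sum: 8 + 4 + 2 + 3 + 2 + 0 + 2 + 0 + 0 = 21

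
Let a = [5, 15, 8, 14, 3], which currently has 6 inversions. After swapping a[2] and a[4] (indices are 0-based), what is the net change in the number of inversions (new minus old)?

-1

Positions 2 and 4 hold 8 and 3; after swapping, the array is [5, 15, 3, 14, 8].
Count, for each position, how many later elements it exceeds:
5: 1
15: 3
3: 0
14: 1
8: 0
Sum: 1 + 3 + 0 + 1 + 0 = 5
Change: 5 − 6 = -1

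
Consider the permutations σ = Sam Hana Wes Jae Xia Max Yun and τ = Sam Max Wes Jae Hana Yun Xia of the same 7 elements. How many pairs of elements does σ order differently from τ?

Assign each item its position (1..7) in the first ordering, then rewrite the second ordering as that position sequence:
positions: Sam→1, Hana→2, Wes→3, Jae→4, Xia→5, Max→6, Yun→7
second ordering as positions: [1, 6, 3, 4, 2, 7, 5]
Discordant pairs = inversions in this position sequence.
1: 0
6: 3, 4, 2, 5 → 4
3: 2 → 1
4: 2 → 1
2: 0
7: 5 → 1
5: 0
Total: 0 + 4 + 1 + 1 + 0 + 1 + 0 = 7

7 discordant pairs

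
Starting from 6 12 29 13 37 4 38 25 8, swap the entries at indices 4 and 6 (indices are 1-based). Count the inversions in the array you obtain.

14 inversions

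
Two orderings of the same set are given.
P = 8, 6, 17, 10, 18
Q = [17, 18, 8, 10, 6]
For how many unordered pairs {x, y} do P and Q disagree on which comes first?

Assign each item its position (1..5) in the first ordering, then rewrite the second ordering as that position sequence:
positions: 8→1, 6→2, 17→3, 10→4, 18→5
second ordering as positions: [3, 5, 1, 4, 2]
Discordant pairs = inversions in this position sequence.
3: 1, 2 → 2
5: 1, 4, 2 → 3
1: 0
4: 2 → 1
2: 0
Total: 2 + 3 + 0 + 1 + 0 = 6

6 disagreeing pairs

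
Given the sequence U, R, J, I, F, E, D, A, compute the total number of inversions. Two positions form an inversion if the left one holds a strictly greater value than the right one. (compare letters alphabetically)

Element-by-element contributions:
U → R, J, I, F, E, D, A → 7
R → J, I, F, E, D, A → 6
J → I, F, E, D, A → 5
I → F, E, D, A → 4
F → E, D, A → 3
E → D, A → 2
D → A → 1
A → none → 0
Sum: 7 + 6 + 5 + 4 + 3 + 2 + 1 + 0 = 28

28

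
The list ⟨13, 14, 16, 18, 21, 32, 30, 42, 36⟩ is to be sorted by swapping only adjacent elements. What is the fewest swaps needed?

The minimum number of adjacent swaps to sort an array equals its inversion count, since every such swap removes exactly one inversion.
Count inversions — for each element, later elements that are smaller:
13: none → 0
14: none → 0
16: none → 0
18: none → 0
21: none → 0
32: 30 → 1
30: none → 0
42: 36 → 1
36: none → 0
Total inversions: 0 + 0 + 0 + 0 + 0 + 1 + 0 + 1 + 0 = 2

2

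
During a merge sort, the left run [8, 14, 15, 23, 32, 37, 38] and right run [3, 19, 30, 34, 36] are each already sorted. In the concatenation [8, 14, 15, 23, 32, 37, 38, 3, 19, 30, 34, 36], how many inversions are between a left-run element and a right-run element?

18 cross-inversions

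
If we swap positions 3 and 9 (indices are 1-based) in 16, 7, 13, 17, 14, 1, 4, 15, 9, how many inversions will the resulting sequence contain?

Positions 3 and 9 hold 13 and 9; after swapping, the array is [16, 7, 9, 17, 14, 1, 4, 15, 13].
Sweep left to right; for each value list the smaller values that follow it:
16 → 7, 9, 14, 1, 4, 15, 13 → 7
7 → 1, 4 → 2
9 → 1, 4 → 2
17 → 14, 1, 4, 15, 13 → 5
14 → 1, 4, 13 → 3
1 → none → 0
4 → none → 0
15 → 13 → 1
13 → none → 0
Sum: 7 + 2 + 2 + 5 + 3 + 0 + 0 + 1 + 0 = 20

20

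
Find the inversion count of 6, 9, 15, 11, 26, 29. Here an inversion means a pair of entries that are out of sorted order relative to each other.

1

Element-by-element contributions:
6 → none → 0
9 → none → 0
15 → 11 → 1
11 → none → 0
26 → none → 0
29 → none → 0
Sum: 0 + 0 + 1 + 0 + 0 + 0 = 1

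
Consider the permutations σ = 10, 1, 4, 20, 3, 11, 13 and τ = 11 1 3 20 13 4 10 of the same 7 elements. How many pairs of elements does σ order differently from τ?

Assign each item its position (1..7) in the first ordering, then rewrite the second ordering as that position sequence:
positions: 10→1, 1→2, 4→3, 20→4, 3→5, 11→6, 13→7
second ordering as positions: [6, 2, 5, 4, 7, 3, 1]
Discordant pairs = inversions in this position sequence.
6: 2, 5, 4, 3, 1 → 5
2: 1 → 1
5: 4, 3, 1 → 3
4: 3, 1 → 2
7: 3, 1 → 2
3: 1 → 1
1: 0
Total: 5 + 1 + 3 + 2 + 2 + 1 + 0 = 14

14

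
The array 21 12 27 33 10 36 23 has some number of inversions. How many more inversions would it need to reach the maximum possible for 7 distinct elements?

13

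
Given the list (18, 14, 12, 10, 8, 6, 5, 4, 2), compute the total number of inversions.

Element-by-element contributions:
18 → 14, 12, 10, 8, 6, 5, 4, 2 → 8
14 → 12, 10, 8, 6, 5, 4, 2 → 7
12 → 10, 8, 6, 5, 4, 2 → 6
10 → 8, 6, 5, 4, 2 → 5
8 → 6, 5, 4, 2 → 4
6 → 5, 4, 2 → 3
5 → 4, 2 → 2
4 → 2 → 1
2 → none → 0
Sum: 8 + 7 + 6 + 5 + 4 + 3 + 2 + 1 + 0 = 36

36 out-of-order pairs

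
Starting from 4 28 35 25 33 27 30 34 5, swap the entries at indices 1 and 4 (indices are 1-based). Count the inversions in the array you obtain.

Positions 1 and 4 hold 4 and 25; after swapping, the array is [25, 28, 35, 4, 33, 27, 30, 34, 5].
For each element, count later entries that are smaller:
25 → 4, 5 → 2
28 → 4, 27, 5 → 3
35 → 4, 33, 27, 30, 34, 5 → 6
4 → none → 0
33 → 27, 30, 5 → 3
27 → 5 → 1
30 → 5 → 1
34 → 5 → 1
5 → none → 0
Sum: 2 + 3 + 6 + 0 + 3 + 1 + 1 + 1 + 0 = 17

17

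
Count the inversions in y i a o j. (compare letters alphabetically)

Listing every pair i<j with a[i]>a[j] (using 0-based positions):
(0,1): y > i
(0,2): y > a
(0,3): y > o
(0,4): y > j
(1,2): i > a
(3,4): o > j
That's 6 pairs.

6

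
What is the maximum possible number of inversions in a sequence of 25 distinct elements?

300

The maximum occurs when the array is in strictly decreasing order: every one of the C(25, 2) pairs is inverted.
C(25, 2) = 25·24/2 = 300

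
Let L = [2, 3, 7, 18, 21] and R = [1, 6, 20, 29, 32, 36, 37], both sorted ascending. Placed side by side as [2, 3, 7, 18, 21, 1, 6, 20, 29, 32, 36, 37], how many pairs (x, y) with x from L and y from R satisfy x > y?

9 split inversions

Count, for every r in R, how many entries of L exceed r:
r = 1: 2, 3, 7, 18, 21 → 5
r = 6: 7, 18, 21 → 3
r = 20: 21 → 1
r = 29: none → 0
r = 32: none → 0
r = 36: none → 0
r = 37: none → 0
Cross-inversions: 5 + 3 + 1 + 0 + 0 + 0 + 0 = 9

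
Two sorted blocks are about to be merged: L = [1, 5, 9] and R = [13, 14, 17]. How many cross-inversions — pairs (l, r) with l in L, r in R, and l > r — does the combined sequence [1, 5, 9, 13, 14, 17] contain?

0

For each element r of the right run, count left-run elements greater than r:
r = 13: none → 0
r = 14: none → 0
r = 17: none → 0
Cross-inversions: 0 + 0 + 0 = 0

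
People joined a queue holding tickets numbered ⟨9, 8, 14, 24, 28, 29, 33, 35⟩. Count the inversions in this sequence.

Count, for each position, how many later elements it exceeds:
9 → 8 → 1
8 → none → 0
14 → none → 0
24 → none → 0
28 → none → 0
29 → none → 0
33 → none → 0
35 → none → 0
Sum: 1 + 0 + 0 + 0 + 0 + 0 + 0 + 0 = 1

1 out-of-order pair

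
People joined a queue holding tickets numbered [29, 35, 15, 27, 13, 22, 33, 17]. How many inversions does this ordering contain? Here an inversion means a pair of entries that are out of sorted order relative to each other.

Sweep left to right; for each value list the smaller values that follow it:
29 → 15, 27, 13, 22, 17 → 5
35 → 15, 27, 13, 22, 33, 17 → 6
15 → 13 → 1
27 → 13, 22, 17 → 3
13 → none → 0
22 → 17 → 1
33 → 17 → 1
17 → none → 0
Sum: 5 + 6 + 1 + 3 + 0 + 1 + 1 + 0 = 17

17 inversions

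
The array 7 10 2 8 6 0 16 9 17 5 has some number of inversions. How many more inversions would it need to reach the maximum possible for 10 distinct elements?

25 inversions short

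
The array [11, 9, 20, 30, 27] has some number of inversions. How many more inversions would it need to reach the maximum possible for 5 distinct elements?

8 inversions short

Maximum inversions for 5 distinct elements is C(5, 2) = 5·4/2 = 10.
Current inversions — for each element, count later smaller elements:
11: 1
9: 0
20: 0
30: 1
27: 0
Current total: 1 + 0 + 0 + 1 + 0 = 2
Shortfall: 10 − 2 = 8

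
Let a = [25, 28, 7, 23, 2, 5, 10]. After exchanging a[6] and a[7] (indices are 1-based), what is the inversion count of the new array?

Inversions: 16

Positions 6 and 7 hold 5 and 10; after swapping, the array is [25, 28, 7, 23, 2, 10, 5].
Sweep left to right; for each value list the smaller values that follow it:
25 → 7, 23, 2, 10, 5 → 5
28 → 7, 23, 2, 10, 5 → 5
7 → 2, 5 → 2
23 → 2, 10, 5 → 3
2 → none → 0
10 → 5 → 1
5 → none → 0
Sum: 5 + 5 + 2 + 3 + 0 + 1 + 0 = 16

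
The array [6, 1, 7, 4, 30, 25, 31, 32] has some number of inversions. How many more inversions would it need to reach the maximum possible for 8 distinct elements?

24 inversions short

Maximum inversions for 8 distinct elements is C(8, 2) = 8·7/2 = 28.
Current inversions — for each element, count later smaller elements:
6: 2
1: 0
7: 1
4: 0
30: 1
25: 0
31: 0
32: 0
Current total: 2 + 0 + 1 + 0 + 1 + 0 + 0 + 0 = 4
Shortfall: 28 − 4 = 24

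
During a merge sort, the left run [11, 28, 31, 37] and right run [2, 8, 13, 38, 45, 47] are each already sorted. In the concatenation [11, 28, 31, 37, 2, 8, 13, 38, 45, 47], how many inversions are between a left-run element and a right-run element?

Count, for every r in R, how many entries of L exceed r:
r = 2: 11, 28, 31, 37 → 4
r = 8: 11, 28, 31, 37 → 4
r = 13: 28, 31, 37 → 3
r = 38: none → 0
r = 45: none → 0
r = 47: none → 0
Cross-inversions: 4 + 4 + 3 + 0 + 0 + 0 = 11

Cross-inversions: 11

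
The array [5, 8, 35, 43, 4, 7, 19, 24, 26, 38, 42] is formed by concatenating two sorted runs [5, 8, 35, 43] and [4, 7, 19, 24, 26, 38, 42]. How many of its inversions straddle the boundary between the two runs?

Count, for every r in R, how many entries of L exceed r:
r = 4: 5, 8, 35, 43 → 4
r = 7: 8, 35, 43 → 3
r = 19: 35, 43 → 2
r = 24: 35, 43 → 2
r = 26: 35, 43 → 2
r = 38: 43 → 1
r = 42: 43 → 1
Cross-inversions: 4 + 3 + 2 + 2 + 2 + 1 + 1 = 15

15 split inversions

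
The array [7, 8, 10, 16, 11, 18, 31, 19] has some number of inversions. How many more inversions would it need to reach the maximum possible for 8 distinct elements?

26

Maximum inversions for 8 distinct elements is C(8, 2) = 8·7/2 = 28.
Current inversions — for each element, count later smaller elements:
7: 0
8: 0
10: 0
16: 1
11: 0
18: 0
31: 1
19: 0
Current total: 0 + 0 + 0 + 1 + 0 + 0 + 1 + 0 = 2
Shortfall: 28 − 2 = 26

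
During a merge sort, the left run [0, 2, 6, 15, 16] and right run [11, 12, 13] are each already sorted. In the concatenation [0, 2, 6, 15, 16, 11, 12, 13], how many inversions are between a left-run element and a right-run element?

For each element r of the right run, count left-run elements greater than r:
r = 11: 15, 16 → 2
r = 12: 15, 16 → 2
r = 13: 15, 16 → 2
Cross-inversions: 2 + 2 + 2 = 6

6 cross-inversions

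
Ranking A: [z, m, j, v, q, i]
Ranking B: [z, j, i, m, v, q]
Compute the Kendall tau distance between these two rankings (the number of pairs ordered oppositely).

4

Assign each item its position (1..6) in the first ordering, then rewrite the second ordering as that position sequence:
positions: z→1, m→2, j→3, v→4, q→5, i→6
second ordering as positions: [1, 3, 6, 2, 4, 5]
Discordant pairs = inversions in this position sequence.
1: 0
3: 2 → 1
6: 2, 4, 5 → 3
2: 0
4: 0
5: 0
Total: 0 + 1 + 3 + 0 + 0 + 0 = 4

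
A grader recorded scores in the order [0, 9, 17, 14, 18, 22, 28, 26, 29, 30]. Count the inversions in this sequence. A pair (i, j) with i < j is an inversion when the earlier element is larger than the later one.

2 inversions

Sweep left to right; for each value list the smaller values that follow it:
0: 0
9: 0
17: 1
14: 0
18: 0
22: 0
28: 1
26: 0
29: 0
30: 0
Sum: 0 + 0 + 1 + 0 + 0 + 0 + 1 + 0 + 0 + 0 = 2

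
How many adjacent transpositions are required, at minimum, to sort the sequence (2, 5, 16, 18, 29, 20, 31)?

Each adjacent swap fixes exactly one inversion, so the minimum swap count equals the number of inversions.
Count inversions — for each element, later elements that are smaller:
2: none → 0
5: none → 0
16: none → 0
18: none → 0
29: 20 → 1
20: none → 0
31: none → 0
Total inversions: 0 + 0 + 0 + 0 + 1 + 0 + 0 = 1

1 swap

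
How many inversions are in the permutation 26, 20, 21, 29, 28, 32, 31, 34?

4 inversions

Element-by-element contributions:
26: 2
20: 0
21: 0
29: 1
28: 0
32: 1
31: 0
34: 0
Sum: 2 + 0 + 0 + 1 + 0 + 1 + 0 + 0 = 4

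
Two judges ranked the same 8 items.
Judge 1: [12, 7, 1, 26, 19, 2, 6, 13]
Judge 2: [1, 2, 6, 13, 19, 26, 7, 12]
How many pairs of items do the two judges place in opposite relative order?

20

Assign each item its position (1..8) in the first ordering, then rewrite the second ordering as that position sequence:
positions: 12→1, 7→2, 1→3, 26→4, 19→5, 2→6, 6→7, 13→8
second ordering as positions: [3, 6, 7, 8, 5, 4, 2, 1]
Discordant pairs = inversions in this position sequence.
3: 2, 1 → 2
6: 5, 4, 2, 1 → 4
7: 5, 4, 2, 1 → 4
8: 5, 4, 2, 1 → 4
5: 4, 2, 1 → 3
4: 2, 1 → 2
2: 1 → 1
1: 0
Total: 2 + 4 + 4 + 4 + 3 + 2 + 1 + 0 = 20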